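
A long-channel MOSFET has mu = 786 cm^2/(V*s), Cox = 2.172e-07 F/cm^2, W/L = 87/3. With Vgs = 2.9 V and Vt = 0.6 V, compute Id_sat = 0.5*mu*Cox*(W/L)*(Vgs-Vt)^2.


Step 1: Overdrive voltage Vov = Vgs - Vt = 2.9 - 0.6 = 2.3 V
Step 2: W/L = 87/3 = 29
Step 3: Id = 0.5 * 786 * 2.172e-07 * 29 * 2.3^2
Step 4: Id = 1.31e-02 A

1.31e-02


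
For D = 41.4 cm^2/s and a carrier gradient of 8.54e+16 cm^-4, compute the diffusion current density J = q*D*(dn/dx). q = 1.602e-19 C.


Step 1: J = q * D * (dn/dx)
Step 2: J = 1.602e-19 * 41.4 * 8.54e+16
Step 3: J = 5.66e-01 A/cm^2

5.66e-01


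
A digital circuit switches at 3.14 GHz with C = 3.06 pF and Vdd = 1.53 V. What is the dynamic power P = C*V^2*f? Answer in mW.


Step 1: V^2 = 1.53^2 = 2.3409 V^2
Step 2: P = C*V^2*f = 3.06e-12 F * 2.3409 * 3.14e9 Hz
Step 3: P = 2.249230356e-02 W
Step 4: P = 22.492 mW

22.492


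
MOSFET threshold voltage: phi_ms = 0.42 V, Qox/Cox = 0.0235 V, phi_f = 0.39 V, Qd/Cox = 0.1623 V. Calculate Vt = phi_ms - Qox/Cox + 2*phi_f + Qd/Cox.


Step 1: Vt = phi_ms - Qox/Cox + 2*phi_f + Qd/Cox
Step 2: Vt = 0.42 - 0.0235 + 2*0.39 + 0.1623
Step 3: Vt = 0.42 - 0.0235 + 0.78 + 0.1623
Step 4: Vt = 1.3388 V

1.3388


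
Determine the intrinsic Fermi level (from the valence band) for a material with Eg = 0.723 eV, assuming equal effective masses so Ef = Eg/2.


Step 1: For an intrinsic semiconductor, the Fermi level sits at midgap.
Step 2: Ef = Eg / 2 = 0.723 / 2 = 0.3615 eV

0.3615


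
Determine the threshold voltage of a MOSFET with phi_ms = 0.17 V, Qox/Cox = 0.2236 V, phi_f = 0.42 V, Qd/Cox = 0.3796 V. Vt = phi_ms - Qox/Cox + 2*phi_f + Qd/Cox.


Step 1: Vt = phi_ms - Qox/Cox + 2*phi_f + Qd/Cox
Step 2: Vt = 0.17 - 0.2236 + 2*0.42 + 0.3796
Step 3: Vt = 0.17 - 0.2236 + 0.84 + 0.3796
Step 4: Vt = 1.166 V

1.166


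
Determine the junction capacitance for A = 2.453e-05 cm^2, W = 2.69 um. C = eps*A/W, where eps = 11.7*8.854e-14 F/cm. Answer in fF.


Step 1: eps_Si = 11.7 * 8.854e-14 = 1.035918e-12 F/cm
Step 2: W in cm = 2.69 * 1e-4 = 2.69e-04 cm
Step 3: C = 1.035918e-12 * 2.453e-05 / 2.69e-04 = 9.446494e-14 F
Step 4: C = 94.46 fF

94.46


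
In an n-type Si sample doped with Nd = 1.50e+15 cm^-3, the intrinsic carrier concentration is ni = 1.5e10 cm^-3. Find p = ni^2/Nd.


Step 1: Since Nd >> ni, n ≈ Nd = 1.50e+15 cm^-3
Step 2: p = ni^2 / n = (1.5e10)^2 / 1.50e+15
Step 3: p = 2.25e20 / 1.50e+15 = 1.50e+05 cm^-3

1.50e+05


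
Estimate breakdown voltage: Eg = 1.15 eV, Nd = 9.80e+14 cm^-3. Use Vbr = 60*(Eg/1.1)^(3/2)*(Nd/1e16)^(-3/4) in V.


Step 1: Eg/1.1 = 1.15/1.1 = 1.045455
Step 2: (Eg/1.1)^1.5 = 1.045455^1.5 = 1.068952
Step 3: (Nd/1e16)^(-0.75) = (0.098)^(-0.75) = 5.709268
Step 4: Vbr = 60 * 1.068952 * 5.709268 = 366.2 V

366.2


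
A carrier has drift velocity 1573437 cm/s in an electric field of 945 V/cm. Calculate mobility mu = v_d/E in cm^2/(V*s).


Step 1: mu = v_d / E
Step 2: mu = 1573437 / 945
Step 3: mu = 1665.01 cm^2/(V*s)

1665.01


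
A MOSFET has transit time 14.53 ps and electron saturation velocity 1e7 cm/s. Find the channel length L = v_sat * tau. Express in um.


Step 1: tau in seconds = 14.53 ps * 1e-12 = 1.4530e-11 s
Step 2: L = v_sat * tau = 1e7 * 1.4530e-11 = 1.4530e-04 cm
Step 3: L in um = 1.4530e-04 * 1e4 = 1.453 um

1.453


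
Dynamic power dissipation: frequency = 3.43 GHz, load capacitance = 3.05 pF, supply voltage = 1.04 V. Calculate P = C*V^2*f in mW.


Step 1: V^2 = 1.04^2 = 1.0816 V^2
Step 2: P = C*V^2*f = 3.05e-12 F * 1.0816 * 3.43e9 Hz
Step 3: P = 1.13151584e-02 W
Step 4: P = 11.315 mW

11.315


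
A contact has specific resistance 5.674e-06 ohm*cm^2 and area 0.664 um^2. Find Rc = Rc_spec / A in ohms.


Step 1: Convert area to cm^2: 0.664 um^2 = 6.6400e-09 cm^2
Step 2: Rc = Rc_spec / A = 5.674e-06 / 6.6400e-09
Step 3: Rc = 8.55e+02 ohms

8.55e+02


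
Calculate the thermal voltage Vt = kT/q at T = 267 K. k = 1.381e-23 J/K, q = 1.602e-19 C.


Step 1: kT = 1.381e-23 * 267 = 3.68727e-21 J
Step 2: Vt = kT/q = 3.68727e-21 / 1.602e-19
Step 3: Vt = 0.02302 V

0.02302


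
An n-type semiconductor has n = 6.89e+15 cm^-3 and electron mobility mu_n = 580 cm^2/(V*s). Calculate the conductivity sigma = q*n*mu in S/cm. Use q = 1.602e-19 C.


Step 1: sigma = q * n * mu
Step 2: sigma = 1.602e-19 * 6.89e+15 * 580
Step 3: sigma = 6.402e-01 S/cm

6.402e-01


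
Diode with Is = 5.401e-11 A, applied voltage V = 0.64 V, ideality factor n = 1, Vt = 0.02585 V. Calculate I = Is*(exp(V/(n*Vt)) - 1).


Step 1: V/(n*Vt) = 0.64/(1*0.02585) = 24.7582
Step 2: exp(24.7582) = 5.6539e+10
Step 3: I = 5.401e-11 * (5.6539e+10 - 1) = 3.05e+00 A

3.05e+00


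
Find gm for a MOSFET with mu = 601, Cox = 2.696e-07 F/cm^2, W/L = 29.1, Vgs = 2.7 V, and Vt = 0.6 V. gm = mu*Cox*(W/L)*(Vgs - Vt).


Step 1: Vov = Vgs - Vt = 2.7 - 0.6 = 2.1 V
Step 2: gm = mu * Cox * (W/L) * Vov
Step 3: gm = 601 * 2.696e-07 * 29.1 * 2.1 = 9.90e-03 S

9.90e-03


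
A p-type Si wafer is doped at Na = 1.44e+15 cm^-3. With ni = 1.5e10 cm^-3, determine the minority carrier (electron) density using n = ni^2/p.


Step 1: Majority hole concentration p ≈ Na = 1.44e+15 cm^-3
Step 2: n = ni^2 / Na = (1.5e10)^2 / 1.44e+15
Step 3: n = 1.56e+05 cm^-3

1.56e+05


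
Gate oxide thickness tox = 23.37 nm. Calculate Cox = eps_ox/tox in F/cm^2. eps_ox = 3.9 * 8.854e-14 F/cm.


Step 1: eps_ox = 3.9 * 8.854e-14 = 3.45306e-13 F/cm
Step 2: tox in cm = 23.37 nm * 1e-7 = 2.3370e-06 cm
Step 3: Cox = 3.45306e-13 / 2.3370e-06 = 1.48e-07 F/cm^2

1.48e-07


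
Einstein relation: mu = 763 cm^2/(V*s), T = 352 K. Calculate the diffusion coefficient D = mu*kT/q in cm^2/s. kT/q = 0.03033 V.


Step 1: D = mu * (kT/q)
Step 2: D = 763 * 0.03033
Step 3: D = 23.14 cm^2/s

23.14


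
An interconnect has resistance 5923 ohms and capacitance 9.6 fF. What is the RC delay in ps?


Step 1: tau = R * C
Step 2: tau = 5923 * 9.6 fF = 5923 * 9.6e-15 F
Step 3: tau = 5.68608e-11 s = 56.8608 ps

56.8608


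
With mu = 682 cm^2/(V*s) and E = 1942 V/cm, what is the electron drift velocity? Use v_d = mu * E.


Step 1: v_d = mu * E
Step 2: v_d = 682 * 1942 = 1324444
Step 3: v_d = 1.32e+06 cm/s

1.32e+06


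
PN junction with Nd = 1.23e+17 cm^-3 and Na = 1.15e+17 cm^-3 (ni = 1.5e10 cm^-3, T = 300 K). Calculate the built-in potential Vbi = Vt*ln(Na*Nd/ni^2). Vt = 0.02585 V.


Step 1: Compute Na*Nd/ni^2 = 1.15e+17 * 1.23e+17 / (1.5e10)^2 = 6.2867e+13
Step 2: ln(6.2867e+13) = 31.7720
Step 3: Vbi = 0.02585 * 31.7720 = 0.821 V

0.821


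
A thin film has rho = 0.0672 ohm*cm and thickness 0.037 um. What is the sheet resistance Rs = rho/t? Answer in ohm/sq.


Step 1: Convert thickness to cm: t = 0.037 um = 3.7000e-06 cm
Step 2: Rs = rho / t = 0.0672 / 3.7000e-06
Step 3: Rs = 18162.2 ohm/sq

18162.2


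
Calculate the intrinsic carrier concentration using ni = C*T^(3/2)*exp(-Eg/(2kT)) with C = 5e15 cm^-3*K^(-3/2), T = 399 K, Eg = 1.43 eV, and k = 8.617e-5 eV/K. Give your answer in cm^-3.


Step 1: Compute kT = 8.617e-5 * 399 = 0.03438183 eV
Step 2: Exponent = -Eg/(2kT) = -1.43/(2*0.03438183) = -20.79587
Step 3: T^(3/2) = 399^1.5 = 7970.02
Step 4: ni = 5e15 * 7970.02 * exp(-20.79587) = 3.71e+10 cm^-3

3.71e+10


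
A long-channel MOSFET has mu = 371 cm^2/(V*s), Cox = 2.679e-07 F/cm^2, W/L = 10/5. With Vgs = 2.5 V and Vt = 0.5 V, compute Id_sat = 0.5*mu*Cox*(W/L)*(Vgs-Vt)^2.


Step 1: Overdrive voltage Vov = Vgs - Vt = 2.5 - 0.5 = 2.0 V
Step 2: W/L = 10/5 = 2
Step 3: Id = 0.5 * 371 * 2.679e-07 * 2 * 2.0^2
Step 4: Id = 3.98e-04 A

3.98e-04


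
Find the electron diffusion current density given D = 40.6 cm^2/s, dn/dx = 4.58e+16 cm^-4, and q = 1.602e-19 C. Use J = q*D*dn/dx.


Step 1: J = q * D * (dn/dx)
Step 2: J = 1.602e-19 * 40.6 * 4.58e+16
Step 3: J = 2.98e-01 A/cm^2

2.98e-01


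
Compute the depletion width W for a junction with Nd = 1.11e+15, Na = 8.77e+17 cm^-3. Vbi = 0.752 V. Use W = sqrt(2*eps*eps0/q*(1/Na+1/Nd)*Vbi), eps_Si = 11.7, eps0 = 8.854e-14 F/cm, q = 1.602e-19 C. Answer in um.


Step 1: 1/Na + 1/Nd = 1/8.77e+17 + 1/1.11e+15 = 9.02041e-16
Step 2: 2*eps*eps0/q = 2*11.7*8.854e-14/1.602e-19 = 1.293281e+07
Step 3: W^2 = 1.293281e+07 * 9.02041e-16 * 0.752 = 8.77278e-09
Step 4: W = sqrt(8.77278e-09) = 9.366e-05 cm = 0.9366 um

0.9366


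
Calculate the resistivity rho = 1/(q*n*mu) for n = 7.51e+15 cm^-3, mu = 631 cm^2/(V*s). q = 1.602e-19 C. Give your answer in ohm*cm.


Step 1: sigma = q * n * mu = 1.602e-19 * 7.51e+15 * 631 = 7.59157e-01 S/cm
Step 2: rho = 1 / sigma = 1 / 7.59157e-01 = 1.317 ohm*cm

1.317


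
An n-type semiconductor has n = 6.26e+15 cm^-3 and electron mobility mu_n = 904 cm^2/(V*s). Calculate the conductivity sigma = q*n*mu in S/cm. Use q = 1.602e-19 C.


Step 1: sigma = q * n * mu
Step 2: sigma = 1.602e-19 * 6.26e+15 * 904
Step 3: sigma = 9.066e-01 S/cm

9.066e-01


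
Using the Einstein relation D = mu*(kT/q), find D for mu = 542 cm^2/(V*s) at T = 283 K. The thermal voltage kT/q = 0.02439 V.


Step 1: D = mu * (kT/q)
Step 2: D = 542 * 0.02439
Step 3: D = 13.22 cm^2/s

13.22


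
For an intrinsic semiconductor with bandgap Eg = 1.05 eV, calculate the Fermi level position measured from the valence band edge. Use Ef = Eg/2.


Step 1: For an intrinsic semiconductor, the Fermi level sits at midgap.
Step 2: Ef = Eg / 2 = 1.05 / 2 = 0.525 eV

0.525


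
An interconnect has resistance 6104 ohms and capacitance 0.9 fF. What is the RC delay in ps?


Step 1: tau = R * C
Step 2: tau = 6104 * 0.9 fF = 6104 * 9.0e-16 F
Step 3: tau = 5.4936e-12 s = 5.4936 ps

5.4936


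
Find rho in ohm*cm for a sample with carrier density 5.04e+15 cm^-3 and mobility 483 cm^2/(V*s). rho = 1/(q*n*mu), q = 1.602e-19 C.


Step 1: sigma = q * n * mu = 1.602e-19 * 5.04e+15 * 483 = 3.89978e-01 S/cm
Step 2: rho = 1 / sigma = 1 / 3.89978e-01 = 2.564 ohm*cm

2.564


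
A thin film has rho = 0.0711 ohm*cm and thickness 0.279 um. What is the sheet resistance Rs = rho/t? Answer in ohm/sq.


Step 1: Convert thickness to cm: t = 0.279 um = 2.7900e-05 cm
Step 2: Rs = rho / t = 0.0711 / 2.7900e-05
Step 3: Rs = 2548.4 ohm/sq

2548.4


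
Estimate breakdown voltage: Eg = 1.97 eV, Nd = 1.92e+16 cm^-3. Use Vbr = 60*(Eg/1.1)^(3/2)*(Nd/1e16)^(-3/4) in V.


Step 1: Eg/1.1 = 1.97/1.1 = 1.790909
Step 2: (Eg/1.1)^1.5 = 1.790909^1.5 = 2.396681
Step 3: (Nd/1e16)^(-0.75) = (1.92)^(-0.75) = 0.613090
Step 4: Vbr = 60 * 2.396681 * 0.613090 = 88.2 V

88.2


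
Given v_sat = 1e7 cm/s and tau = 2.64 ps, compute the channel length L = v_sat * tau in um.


Step 1: tau in seconds = 2.64 ps * 1e-12 = 2.6400e-12 s
Step 2: L = v_sat * tau = 1e7 * 2.6400e-12 = 2.6400e-05 cm
Step 3: L in um = 2.6400e-05 * 1e4 = 0.264 um

0.264


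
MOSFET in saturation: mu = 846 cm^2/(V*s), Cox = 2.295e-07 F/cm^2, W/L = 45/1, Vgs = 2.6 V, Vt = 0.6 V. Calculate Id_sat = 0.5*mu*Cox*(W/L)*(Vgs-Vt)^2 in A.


Step 1: Overdrive voltage Vov = Vgs - Vt = 2.6 - 0.6 = 2.0 V
Step 2: W/L = 45/1 = 45
Step 3: Id = 0.5 * 846 * 2.295e-07 * 45 * 2.0^2
Step 4: Id = 1.75e-02 A

1.75e-02


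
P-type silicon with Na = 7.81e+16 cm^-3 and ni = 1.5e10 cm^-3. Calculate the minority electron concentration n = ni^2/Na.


Step 1: Majority hole concentration p ≈ Na = 7.81e+16 cm^-3
Step 2: n = ni^2 / Na = (1.5e10)^2 / 7.81e+16
Step 3: n = 2.88e+03 cm^-3

2.88e+03


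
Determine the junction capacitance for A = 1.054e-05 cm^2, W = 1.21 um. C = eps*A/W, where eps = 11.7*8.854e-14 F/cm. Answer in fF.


Step 1: eps_Si = 11.7 * 8.854e-14 = 1.035918e-12 F/cm
Step 2: W in cm = 1.21 * 1e-4 = 1.21e-04 cm
Step 3: C = 1.035918e-12 * 1.054e-05 / 1.21e-04 = 9.023616e-14 F
Step 4: C = 90.24 fF

90.24


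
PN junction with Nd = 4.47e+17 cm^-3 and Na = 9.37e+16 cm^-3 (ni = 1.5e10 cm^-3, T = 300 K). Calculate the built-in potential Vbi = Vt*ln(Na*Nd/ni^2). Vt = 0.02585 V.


Step 1: Compute Na*Nd/ni^2 = 9.37e+16 * 4.47e+17 / (1.5e10)^2 = 1.8615e+14
Step 2: ln(1.8615e+14) = 32.8576
Step 3: Vbi = 0.02585 * 32.8576 = 0.849 V

0.849


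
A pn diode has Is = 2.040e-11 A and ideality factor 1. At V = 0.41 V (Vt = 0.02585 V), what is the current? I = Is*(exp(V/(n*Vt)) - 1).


Step 1: V/(n*Vt) = 0.41/(1*0.02585) = 15.8607
Step 2: exp(15.8607) = 7.7306e+06
Step 3: I = 2.040e-11 * (7.7306e+06 - 1) = 1.58e-04 A

1.58e-04


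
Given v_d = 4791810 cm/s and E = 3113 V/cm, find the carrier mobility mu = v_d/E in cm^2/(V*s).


Step 1: mu = v_d / E
Step 2: mu = 4791810 / 3113
Step 3: mu = 1539.29 cm^2/(V*s)

1539.29


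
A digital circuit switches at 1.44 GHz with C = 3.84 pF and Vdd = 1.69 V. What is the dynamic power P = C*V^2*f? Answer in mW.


Step 1: V^2 = 1.69^2 = 2.8561 V^2
Step 2: P = C*V^2*f = 3.84e-12 F * 2.8561 * 1.44e9 Hz
Step 3: P = 1.579309056e-02 W
Step 4: P = 15.793 mW

15.793


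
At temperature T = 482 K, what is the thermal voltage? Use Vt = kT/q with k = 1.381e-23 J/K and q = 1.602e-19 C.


Step 1: kT = 1.381e-23 * 482 = 6.65642e-21 J
Step 2: Vt = kT/q = 6.65642e-21 / 1.602e-19
Step 3: Vt = 0.04155 V

0.04155


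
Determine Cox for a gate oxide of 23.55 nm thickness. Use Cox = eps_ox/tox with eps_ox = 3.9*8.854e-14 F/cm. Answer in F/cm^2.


Step 1: eps_ox = 3.9 * 8.854e-14 = 3.45306e-13 F/cm
Step 2: tox in cm = 23.55 nm * 1e-7 = 2.3550e-06 cm
Step 3: Cox = 3.45306e-13 / 2.3550e-06 = 1.47e-07 F/cm^2

1.47e-07


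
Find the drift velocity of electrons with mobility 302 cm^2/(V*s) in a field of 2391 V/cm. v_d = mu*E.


Step 1: v_d = mu * E
Step 2: v_d = 302 * 2391 = 722082
Step 3: v_d = 7.22e+05 cm/s

7.22e+05


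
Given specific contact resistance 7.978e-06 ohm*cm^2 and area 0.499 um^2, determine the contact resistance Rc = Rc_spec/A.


Step 1: Convert area to cm^2: 0.499 um^2 = 4.9900e-09 cm^2
Step 2: Rc = Rc_spec / A = 7.978e-06 / 4.9900e-09
Step 3: Rc = 1.60e+03 ohms

1.60e+03


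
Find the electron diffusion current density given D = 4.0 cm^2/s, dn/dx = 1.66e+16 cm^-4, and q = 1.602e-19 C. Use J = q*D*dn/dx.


Step 1: J = q * D * (dn/dx)
Step 2: J = 1.602e-19 * 4.0 * 1.66e+16
Step 3: J = 1.06e-02 A/cm^2

1.06e-02


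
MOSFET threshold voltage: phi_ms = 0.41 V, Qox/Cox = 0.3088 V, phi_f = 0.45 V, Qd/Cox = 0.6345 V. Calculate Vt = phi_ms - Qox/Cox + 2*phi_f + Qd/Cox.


Step 1: Vt = phi_ms - Qox/Cox + 2*phi_f + Qd/Cox
Step 2: Vt = 0.41 - 0.3088 + 2*0.45 + 0.6345
Step 3: Vt = 0.41 - 0.3088 + 0.9 + 0.6345
Step 4: Vt = 1.6357 V

1.6357


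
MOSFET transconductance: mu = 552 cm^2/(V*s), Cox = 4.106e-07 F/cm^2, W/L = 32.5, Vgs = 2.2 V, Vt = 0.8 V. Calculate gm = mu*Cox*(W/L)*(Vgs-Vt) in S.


Step 1: Vov = Vgs - Vt = 2.2 - 0.8 = 1.4 V
Step 2: gm = mu * Cox * (W/L) * Vov
Step 3: gm = 552 * 4.106e-07 * 32.5 * 1.4 = 1.03e-02 S

1.03e-02


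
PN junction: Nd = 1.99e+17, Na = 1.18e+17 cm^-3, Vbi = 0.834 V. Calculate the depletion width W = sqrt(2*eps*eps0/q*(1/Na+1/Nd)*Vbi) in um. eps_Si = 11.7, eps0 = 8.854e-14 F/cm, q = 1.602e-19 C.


Step 1: 1/Na + 1/Nd = 1/1.18e+17 + 1/1.99e+17 = 1.34997e-17
Step 2: 2*eps*eps0/q = 2*11.7*8.854e-14/1.602e-19 = 1.293281e+07
Step 3: W^2 = 1.293281e+07 * 1.34997e-17 * 0.834 = 1.45607e-10
Step 4: W = sqrt(1.45607e-10) = 1.207e-05 cm = 0.1207 um

0.1207


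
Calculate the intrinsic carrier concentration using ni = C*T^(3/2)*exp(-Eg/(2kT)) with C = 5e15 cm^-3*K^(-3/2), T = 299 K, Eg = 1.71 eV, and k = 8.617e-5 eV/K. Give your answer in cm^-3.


Step 1: Compute kT = 8.617e-5 * 299 = 0.02576483 eV
Step 2: Exponent = -Eg/(2kT) = -1.71/(2*0.02576483) = -33.18477
Step 3: T^(3/2) = 299^1.5 = 5170.19
Step 4: ni = 5e15 * 5170.19 * exp(-33.18477) = 1.00e+05 cm^-3

1.00e+05


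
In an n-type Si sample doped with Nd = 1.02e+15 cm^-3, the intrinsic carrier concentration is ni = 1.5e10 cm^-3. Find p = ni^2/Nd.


Step 1: Since Nd >> ni, n ≈ Nd = 1.02e+15 cm^-3
Step 2: p = ni^2 / n = (1.5e10)^2 / 1.02e+15
Step 3: p = 2.25e20 / 1.02e+15 = 2.21e+05 cm^-3

2.21e+05


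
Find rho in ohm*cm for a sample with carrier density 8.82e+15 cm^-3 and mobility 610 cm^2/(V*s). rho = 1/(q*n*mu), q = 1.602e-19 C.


Step 1: sigma = q * n * mu = 1.602e-19 * 8.82e+15 * 610 = 8.61908e-01 S/cm
Step 2: rho = 1 / sigma = 1 / 8.61908e-01 = 1.16 ohm*cm

1.16


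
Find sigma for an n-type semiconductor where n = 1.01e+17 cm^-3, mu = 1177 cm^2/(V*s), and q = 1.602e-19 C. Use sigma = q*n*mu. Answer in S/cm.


Step 1: sigma = q * n * mu
Step 2: sigma = 1.602e-19 * 1.01e+17 * 1177
Step 3: sigma = 1.904e+01 S/cm

1.904e+01


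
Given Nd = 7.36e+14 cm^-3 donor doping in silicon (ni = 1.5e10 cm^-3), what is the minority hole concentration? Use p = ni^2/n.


Step 1: Since Nd >> ni, n ≈ Nd = 7.36e+14 cm^-3
Step 2: p = ni^2 / n = (1.5e10)^2 / 7.36e+14
Step 3: p = 2.25e20 / 7.36e+14 = 3.06e+05 cm^-3

3.06e+05


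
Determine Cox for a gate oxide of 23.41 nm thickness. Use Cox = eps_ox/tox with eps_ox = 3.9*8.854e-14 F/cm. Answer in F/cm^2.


Step 1: eps_ox = 3.9 * 8.854e-14 = 3.45306e-13 F/cm
Step 2: tox in cm = 23.41 nm * 1e-7 = 2.3410e-06 cm
Step 3: Cox = 3.45306e-13 / 2.3410e-06 = 1.48e-07 F/cm^2

1.48e-07


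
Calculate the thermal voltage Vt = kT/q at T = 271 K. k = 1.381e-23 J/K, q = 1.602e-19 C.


Step 1: kT = 1.381e-23 * 271 = 3.74251e-21 J
Step 2: Vt = kT/q = 3.74251e-21 / 1.602e-19
Step 3: Vt = 0.02336 V

0.02336


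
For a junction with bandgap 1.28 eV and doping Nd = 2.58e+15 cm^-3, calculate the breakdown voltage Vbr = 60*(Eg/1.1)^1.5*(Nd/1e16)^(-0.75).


Step 1: Eg/1.1 = 1.28/1.1 = 1.163636
Step 2: (Eg/1.1)^1.5 = 1.163636^1.5 = 1.255237
Step 3: (Nd/1e16)^(-0.75) = (0.258)^(-0.75) = 2.762391
Step 4: Vbr = 60 * 1.255237 * 2.762391 = 208.0 V

208.0


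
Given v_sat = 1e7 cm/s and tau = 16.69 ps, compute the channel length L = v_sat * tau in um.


Step 1: tau in seconds = 16.69 ps * 1e-12 = 1.6690e-11 s
Step 2: L = v_sat * tau = 1e7 * 1.6690e-11 = 1.6690e-04 cm
Step 3: L in um = 1.6690e-04 * 1e4 = 1.669 um

1.669


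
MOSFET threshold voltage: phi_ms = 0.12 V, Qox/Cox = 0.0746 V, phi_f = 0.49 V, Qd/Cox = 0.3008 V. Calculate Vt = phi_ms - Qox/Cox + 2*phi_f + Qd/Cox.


Step 1: Vt = phi_ms - Qox/Cox + 2*phi_f + Qd/Cox
Step 2: Vt = 0.12 - 0.0746 + 2*0.49 + 0.3008
Step 3: Vt = 0.12 - 0.0746 + 0.98 + 0.3008
Step 4: Vt = 1.3262 V

1.3262


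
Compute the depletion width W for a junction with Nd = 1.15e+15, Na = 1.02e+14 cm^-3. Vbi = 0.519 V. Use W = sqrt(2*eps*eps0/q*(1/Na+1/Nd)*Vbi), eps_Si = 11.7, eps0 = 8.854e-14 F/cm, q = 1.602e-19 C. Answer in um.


Step 1: 1/Na + 1/Nd = 1/1.02e+14 + 1/1.15e+15 = 1.06735e-14
Step 2: 2*eps*eps0/q = 2*11.7*8.854e-14/1.602e-19 = 1.293281e+07
Step 3: W^2 = 1.293281e+07 * 1.06735e-14 * 0.519 = 7.16419e-08
Step 4: W = sqrt(7.16419e-08) = 2.677e-04 cm = 2.677 um

2.677


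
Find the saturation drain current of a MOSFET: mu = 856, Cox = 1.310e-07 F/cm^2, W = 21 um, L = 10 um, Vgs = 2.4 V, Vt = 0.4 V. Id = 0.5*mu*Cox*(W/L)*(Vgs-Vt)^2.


Step 1: Overdrive voltage Vov = Vgs - Vt = 2.4 - 0.4 = 2.0 V
Step 2: W/L = 21/10 = 2.1
Step 3: Id = 0.5 * 856 * 1.310e-07 * 2.1 * 2.0^2
Step 4: Id = 4.71e-04 A

4.71e-04


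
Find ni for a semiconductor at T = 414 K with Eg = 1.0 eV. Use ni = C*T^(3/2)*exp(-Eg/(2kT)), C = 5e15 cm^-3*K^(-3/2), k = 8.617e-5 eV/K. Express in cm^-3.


Step 1: Compute kT = 8.617e-5 * 414 = 0.03567438 eV
Step 2: Exponent = -Eg/(2kT) = -1.0/(2*0.03567438) = -14.01566
Step 3: T^(3/2) = 414^1.5 = 8423.65
Step 4: ni = 5e15 * 8423.65 * exp(-14.01566) = 3.45e+13 cm^-3

3.45e+13


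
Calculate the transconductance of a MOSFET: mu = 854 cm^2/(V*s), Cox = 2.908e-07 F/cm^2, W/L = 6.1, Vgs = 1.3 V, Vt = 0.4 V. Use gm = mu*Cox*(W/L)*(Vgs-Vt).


Step 1: Vov = Vgs - Vt = 1.3 - 0.4 = 0.9 V
Step 2: gm = mu * Cox * (W/L) * Vov
Step 3: gm = 854 * 2.908e-07 * 6.1 * 0.9 = 1.36e-03 S

1.36e-03


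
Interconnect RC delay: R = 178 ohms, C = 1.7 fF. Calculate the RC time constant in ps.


Step 1: tau = R * C
Step 2: tau = 178 * 1.7 fF = 178 * 1.7e-15 F
Step 3: tau = 3.026e-13 s = 0.3026 ps

0.3026


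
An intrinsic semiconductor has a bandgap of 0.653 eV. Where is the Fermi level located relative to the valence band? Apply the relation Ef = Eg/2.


Step 1: For an intrinsic semiconductor, the Fermi level sits at midgap.
Step 2: Ef = Eg / 2 = 0.653 / 2 = 0.3265 eV

0.3265


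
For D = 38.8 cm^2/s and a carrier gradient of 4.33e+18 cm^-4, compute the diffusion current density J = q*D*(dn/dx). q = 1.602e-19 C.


Step 1: J = q * D * (dn/dx)
Step 2: J = 1.602e-19 * 38.8 * 4.33e+18
Step 3: J = 2.69e+01 A/cm^2

2.69e+01


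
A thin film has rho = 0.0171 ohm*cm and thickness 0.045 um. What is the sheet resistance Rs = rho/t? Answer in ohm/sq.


Step 1: Convert thickness to cm: t = 0.045 um = 4.5000e-06 cm
Step 2: Rs = rho / t = 0.0171 / 4.5000e-06
Step 3: Rs = 3800.0 ohm/sq

3800.0


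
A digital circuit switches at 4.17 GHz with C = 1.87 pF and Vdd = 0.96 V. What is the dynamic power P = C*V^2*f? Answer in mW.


Step 1: V^2 = 0.96^2 = 0.9216 V^2
Step 2: P = C*V^2*f = 1.87e-12 F * 0.9216 * 4.17e9 Hz
Step 3: P = 7.18654464e-03 W
Step 4: P = 7.187 mW

7.187


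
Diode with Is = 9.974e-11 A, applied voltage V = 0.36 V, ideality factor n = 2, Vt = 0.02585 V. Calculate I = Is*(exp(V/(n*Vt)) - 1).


Step 1: V/(n*Vt) = 0.36/(2*0.02585) = 6.9632
Step 2: exp(6.9632) = 1.0570e+03
Step 3: I = 9.974e-11 * (1.0570e+03 - 1) = 1.05e-07 A

1.05e-07


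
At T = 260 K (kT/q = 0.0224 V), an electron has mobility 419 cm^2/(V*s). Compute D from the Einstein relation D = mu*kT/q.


Step 1: D = mu * (kT/q)
Step 2: D = 419 * 0.0224
Step 3: D = 9.39 cm^2/s

9.39


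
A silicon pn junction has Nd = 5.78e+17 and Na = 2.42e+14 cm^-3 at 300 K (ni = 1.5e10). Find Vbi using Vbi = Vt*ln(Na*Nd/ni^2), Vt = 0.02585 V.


Step 1: Compute Na*Nd/ni^2 = 2.42e+14 * 5.78e+17 / (1.5e10)^2 = 6.2167e+11
Step 2: ln(6.2167e+11) = 27.1557
Step 3: Vbi = 0.02585 * 27.1557 = 0.702 V

0.702


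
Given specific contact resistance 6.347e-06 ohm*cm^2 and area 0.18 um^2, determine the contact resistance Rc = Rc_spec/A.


Step 1: Convert area to cm^2: 0.18 um^2 = 1.8000e-09 cm^2
Step 2: Rc = Rc_spec / A = 6.347e-06 / 1.8000e-09
Step 3: Rc = 3.53e+03 ohms

3.53e+03


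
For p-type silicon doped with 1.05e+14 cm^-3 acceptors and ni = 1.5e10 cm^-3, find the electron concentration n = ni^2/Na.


Step 1: Majority hole concentration p ≈ Na = 1.05e+14 cm^-3
Step 2: n = ni^2 / Na = (1.5e10)^2 / 1.05e+14
Step 3: n = 2.14e+06 cm^-3

2.14e+06


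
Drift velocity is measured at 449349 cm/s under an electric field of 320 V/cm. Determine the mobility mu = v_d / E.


Step 1: mu = v_d / E
Step 2: mu = 449349 / 320
Step 3: mu = 1404.22 cm^2/(V*s)

1404.22


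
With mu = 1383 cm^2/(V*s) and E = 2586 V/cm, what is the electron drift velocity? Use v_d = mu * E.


Step 1: v_d = mu * E
Step 2: v_d = 1383 * 2586 = 3576438
Step 3: v_d = 3.58e+06 cm/s

3.58e+06


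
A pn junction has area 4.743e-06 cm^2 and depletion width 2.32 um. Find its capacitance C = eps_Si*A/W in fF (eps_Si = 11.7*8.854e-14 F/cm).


Step 1: eps_Si = 11.7 * 8.854e-14 = 1.035918e-12 F/cm
Step 2: W in cm = 2.32 * 1e-4 = 2.32e-04 cm
Step 3: C = 1.035918e-12 * 4.743e-06 / 2.32e-04 = 2.117827e-14 F
Step 4: C = 21.18 fF

21.18


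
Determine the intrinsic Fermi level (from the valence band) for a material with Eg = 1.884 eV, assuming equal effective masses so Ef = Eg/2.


Step 1: For an intrinsic semiconductor, the Fermi level sits at midgap.
Step 2: Ef = Eg / 2 = 1.884 / 2 = 0.942 eV

0.942


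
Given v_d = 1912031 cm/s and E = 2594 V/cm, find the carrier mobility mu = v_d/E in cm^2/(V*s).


Step 1: mu = v_d / E
Step 2: mu = 1912031 / 2594
Step 3: mu = 737.1 cm^2/(V*s)

737.1


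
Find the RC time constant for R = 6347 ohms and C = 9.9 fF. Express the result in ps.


Step 1: tau = R * C
Step 2: tau = 6347 * 9.9 fF = 6347 * 9.9e-15 F
Step 3: tau = 6.28353e-11 s = 62.8353 ps

62.8353


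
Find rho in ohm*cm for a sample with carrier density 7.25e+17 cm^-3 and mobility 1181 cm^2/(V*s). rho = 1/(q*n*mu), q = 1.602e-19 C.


Step 1: sigma = q * n * mu = 1.602e-19 * 7.25e+17 * 1181 = 1.37167e+02 S/cm
Step 2: rho = 1 / sigma = 1 / 1.37167e+02 = 0.00729 ohm*cm

0.00729


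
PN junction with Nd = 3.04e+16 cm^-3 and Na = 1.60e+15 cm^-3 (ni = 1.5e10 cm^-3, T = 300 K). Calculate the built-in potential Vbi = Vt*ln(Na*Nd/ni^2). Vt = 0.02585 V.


Step 1: Compute Na*Nd/ni^2 = 1.60e+15 * 3.04e+16 / (1.5e10)^2 = 2.1618e+11
Step 2: ln(2.1618e+11) = 26.0994
Step 3: Vbi = 0.02585 * 26.0994 = 0.675 V

0.675


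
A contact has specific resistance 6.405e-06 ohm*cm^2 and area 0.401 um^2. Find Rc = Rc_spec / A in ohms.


Step 1: Convert area to cm^2: 0.401 um^2 = 4.0100e-09 cm^2
Step 2: Rc = Rc_spec / A = 6.405e-06 / 4.0100e-09
Step 3: Rc = 1.60e+03 ohms

1.60e+03


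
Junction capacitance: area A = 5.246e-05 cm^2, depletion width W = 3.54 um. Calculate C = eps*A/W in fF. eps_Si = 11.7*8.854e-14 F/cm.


Step 1: eps_Si = 11.7 * 8.854e-14 = 1.035918e-12 F/cm
Step 2: W in cm = 3.54 * 1e-4 = 3.54e-04 cm
Step 3: C = 1.035918e-12 * 5.246e-05 / 3.54e-04 = 1.535149e-13 F
Step 4: C = 153.51 fF

153.51


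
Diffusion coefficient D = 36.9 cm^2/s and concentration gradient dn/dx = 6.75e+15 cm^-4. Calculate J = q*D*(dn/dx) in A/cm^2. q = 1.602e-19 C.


Step 1: J = q * D * (dn/dx)
Step 2: J = 1.602e-19 * 36.9 * 6.75e+15
Step 3: J = 3.99e-02 A/cm^2

3.99e-02


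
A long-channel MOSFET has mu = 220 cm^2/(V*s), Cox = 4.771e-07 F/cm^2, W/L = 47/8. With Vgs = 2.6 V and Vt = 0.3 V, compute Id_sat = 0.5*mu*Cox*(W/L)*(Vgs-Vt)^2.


Step 1: Overdrive voltage Vov = Vgs - Vt = 2.6 - 0.3 = 2.3 V
Step 2: W/L = 47/8 = 5.875
Step 3: Id = 0.5 * 220 * 4.771e-07 * 5.875 * 2.3^2
Step 4: Id = 1.63e-03 A

1.63e-03


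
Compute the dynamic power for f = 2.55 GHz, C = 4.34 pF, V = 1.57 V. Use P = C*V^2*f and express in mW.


Step 1: V^2 = 1.57^2 = 2.4649 V^2
Step 2: P = C*V^2*f = 4.34e-12 F * 2.4649 * 2.55e9 Hz
Step 3: P = 2.72790483e-02 W
Step 4: P = 27.279 mW

27.279


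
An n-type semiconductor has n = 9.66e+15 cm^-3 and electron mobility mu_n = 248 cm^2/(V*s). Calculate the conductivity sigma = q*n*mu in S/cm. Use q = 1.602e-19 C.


Step 1: sigma = q * n * mu
Step 2: sigma = 1.602e-19 * 9.66e+15 * 248
Step 3: sigma = 3.838e-01 S/cm

3.838e-01


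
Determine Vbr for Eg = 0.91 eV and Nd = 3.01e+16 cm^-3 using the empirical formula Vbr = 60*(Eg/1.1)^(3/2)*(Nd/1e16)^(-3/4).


Step 1: Eg/1.1 = 0.91/1.1 = 0.827273
Step 2: (Eg/1.1)^1.5 = 0.827273^1.5 = 0.752442
Step 3: (Nd/1e16)^(-0.75) = (3.01)^(-0.75) = 0.437598
Step 4: Vbr = 60 * 0.752442 * 0.437598 = 19.8 V

19.8


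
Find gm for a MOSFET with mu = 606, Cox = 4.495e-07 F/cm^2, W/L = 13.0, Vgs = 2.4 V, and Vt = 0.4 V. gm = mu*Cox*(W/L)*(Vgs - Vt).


Step 1: Vov = Vgs - Vt = 2.4 - 0.4 = 2.0 V
Step 2: gm = mu * Cox * (W/L) * Vov
Step 3: gm = 606 * 4.495e-07 * 13.0 * 2.0 = 7.08e-03 S

7.08e-03


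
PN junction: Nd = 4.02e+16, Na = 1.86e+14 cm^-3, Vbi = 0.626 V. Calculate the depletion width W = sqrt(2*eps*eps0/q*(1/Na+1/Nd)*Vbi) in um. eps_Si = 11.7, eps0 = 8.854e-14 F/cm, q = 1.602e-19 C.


Step 1: 1/Na + 1/Nd = 1/1.86e+14 + 1/4.02e+16 = 5.40122e-15
Step 2: 2*eps*eps0/q = 2*11.7*8.854e-14/1.602e-19 = 1.293281e+07
Step 3: W^2 = 1.293281e+07 * 5.40122e-15 * 0.626 = 4.37279e-08
Step 4: W = sqrt(4.37279e-08) = 2.091e-04 cm = 2.091 um

2.091


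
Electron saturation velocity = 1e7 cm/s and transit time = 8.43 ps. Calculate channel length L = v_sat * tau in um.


Step 1: tau in seconds = 8.43 ps * 1e-12 = 8.4300e-12 s
Step 2: L = v_sat * tau = 1e7 * 8.4300e-12 = 8.4300e-05 cm
Step 3: L in um = 8.4300e-05 * 1e4 = 0.843 um

0.843


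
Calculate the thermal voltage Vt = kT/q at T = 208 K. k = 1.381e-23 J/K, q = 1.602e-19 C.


Step 1: kT = 1.381e-23 * 208 = 2.87248e-21 J
Step 2: Vt = kT/q = 2.87248e-21 / 1.602e-19
Step 3: Vt = 0.01793 V

0.01793


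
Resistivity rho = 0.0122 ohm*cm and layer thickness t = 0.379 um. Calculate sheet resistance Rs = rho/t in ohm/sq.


Step 1: Convert thickness to cm: t = 0.379 um = 3.7900e-05 cm
Step 2: Rs = rho / t = 0.0122 / 3.7900e-05
Step 3: Rs = 321.9 ohm/sq

321.9


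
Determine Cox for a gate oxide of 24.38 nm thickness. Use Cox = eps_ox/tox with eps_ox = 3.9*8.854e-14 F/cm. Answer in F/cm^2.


Step 1: eps_ox = 3.9 * 8.854e-14 = 3.45306e-13 F/cm
Step 2: tox in cm = 24.38 nm * 1e-7 = 2.4380e-06 cm
Step 3: Cox = 3.45306e-13 / 2.4380e-06 = 1.42e-07 F/cm^2

1.42e-07


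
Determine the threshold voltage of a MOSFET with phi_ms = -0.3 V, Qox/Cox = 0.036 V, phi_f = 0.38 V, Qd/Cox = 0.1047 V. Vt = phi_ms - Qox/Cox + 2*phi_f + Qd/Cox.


Step 1: Vt = phi_ms - Qox/Cox + 2*phi_f + Qd/Cox
Step 2: Vt = -0.3 - 0.036 + 2*0.38 + 0.1047
Step 3: Vt = -0.3 - 0.036 + 0.76 + 0.1047
Step 4: Vt = 0.5287 V

0.5287


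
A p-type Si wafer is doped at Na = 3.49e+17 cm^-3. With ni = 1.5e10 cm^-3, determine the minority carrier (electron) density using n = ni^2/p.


Step 1: Majority hole concentration p ≈ Na = 3.49e+17 cm^-3
Step 2: n = ni^2 / Na = (1.5e10)^2 / 3.49e+17
Step 3: n = 6.45e+02 cm^-3

6.45e+02


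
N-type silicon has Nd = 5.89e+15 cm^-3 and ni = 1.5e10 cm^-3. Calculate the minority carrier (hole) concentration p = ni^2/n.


Step 1: Since Nd >> ni, n ≈ Nd = 5.89e+15 cm^-3
Step 2: p = ni^2 / n = (1.5e10)^2 / 5.89e+15
Step 3: p = 2.25e20 / 5.89e+15 = 3.82e+04 cm^-3

3.82e+04


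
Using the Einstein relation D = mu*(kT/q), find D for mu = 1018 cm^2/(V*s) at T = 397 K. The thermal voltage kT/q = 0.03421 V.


Step 1: D = mu * (kT/q)
Step 2: D = 1018 * 0.03421
Step 3: D = 34.83 cm^2/s

34.83


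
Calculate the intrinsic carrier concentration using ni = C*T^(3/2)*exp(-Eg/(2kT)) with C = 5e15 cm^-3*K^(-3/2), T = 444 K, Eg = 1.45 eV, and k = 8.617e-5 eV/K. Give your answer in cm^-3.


Step 1: Compute kT = 8.617e-5 * 444 = 0.03825948 eV
Step 2: Exponent = -Eg/(2kT) = -1.45/(2*0.03825948) = -18.94955
Step 3: T^(3/2) = 444^1.5 = 9355.66
Step 4: ni = 5e15 * 9355.66 * exp(-18.94955) = 2.76e+11 cm^-3

2.76e+11


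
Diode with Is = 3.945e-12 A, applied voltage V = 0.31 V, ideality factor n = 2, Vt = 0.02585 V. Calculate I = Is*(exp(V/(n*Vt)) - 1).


Step 1: V/(n*Vt) = 0.31/(2*0.02585) = 5.9961
Step 2: exp(5.9961) = 4.0186e+02
Step 3: I = 3.945e-12 * (4.0186e+02 - 1) = 1.58e-09 A

1.58e-09


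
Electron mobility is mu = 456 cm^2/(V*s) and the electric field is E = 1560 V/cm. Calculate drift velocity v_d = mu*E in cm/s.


Step 1: v_d = mu * E
Step 2: v_d = 456 * 1560 = 711360
Step 3: v_d = 7.11e+05 cm/s

7.11e+05


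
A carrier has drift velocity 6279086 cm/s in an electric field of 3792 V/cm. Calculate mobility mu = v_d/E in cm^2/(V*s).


Step 1: mu = v_d / E
Step 2: mu = 6279086 / 3792
Step 3: mu = 1655.88 cm^2/(V*s)

1655.88


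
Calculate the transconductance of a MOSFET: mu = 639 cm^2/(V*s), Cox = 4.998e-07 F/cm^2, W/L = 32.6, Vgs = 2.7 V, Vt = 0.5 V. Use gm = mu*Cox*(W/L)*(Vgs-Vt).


Step 1: Vov = Vgs - Vt = 2.7 - 0.5 = 2.2 V
Step 2: gm = mu * Cox * (W/L) * Vov
Step 3: gm = 639 * 4.998e-07 * 32.6 * 2.2 = 2.29e-02 S

2.29e-02


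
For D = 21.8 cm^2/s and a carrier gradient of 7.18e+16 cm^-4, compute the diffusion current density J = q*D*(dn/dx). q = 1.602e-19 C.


Step 1: J = q * D * (dn/dx)
Step 2: J = 1.602e-19 * 21.8 * 7.18e+16
Step 3: J = 2.51e-01 A/cm^2

2.51e-01


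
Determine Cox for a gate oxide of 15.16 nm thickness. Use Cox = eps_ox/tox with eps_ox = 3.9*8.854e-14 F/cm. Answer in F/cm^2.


Step 1: eps_ox = 3.9 * 8.854e-14 = 3.45306e-13 F/cm
Step 2: tox in cm = 15.16 nm * 1e-7 = 1.5160e-06 cm
Step 3: Cox = 3.45306e-13 / 1.5160e-06 = 2.28e-07 F/cm^2

2.28e-07


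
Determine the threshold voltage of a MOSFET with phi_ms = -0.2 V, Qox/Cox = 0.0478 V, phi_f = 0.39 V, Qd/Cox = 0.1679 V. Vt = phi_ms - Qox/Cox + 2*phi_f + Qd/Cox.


Step 1: Vt = phi_ms - Qox/Cox + 2*phi_f + Qd/Cox
Step 2: Vt = -0.2 - 0.0478 + 2*0.39 + 0.1679
Step 3: Vt = -0.2 - 0.0478 + 0.78 + 0.1679
Step 4: Vt = 0.7001 V

0.7001


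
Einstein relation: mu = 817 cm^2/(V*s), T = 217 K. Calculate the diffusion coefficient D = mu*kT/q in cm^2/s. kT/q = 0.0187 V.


Step 1: D = mu * (kT/q)
Step 2: D = 817 * 0.0187
Step 3: D = 15.28 cm^2/s

15.28


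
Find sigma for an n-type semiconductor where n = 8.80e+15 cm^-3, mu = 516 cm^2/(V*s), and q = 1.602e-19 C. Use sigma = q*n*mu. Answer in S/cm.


Step 1: sigma = q * n * mu
Step 2: sigma = 1.602e-19 * 8.80e+15 * 516
Step 3: sigma = 7.274e-01 S/cm

7.274e-01


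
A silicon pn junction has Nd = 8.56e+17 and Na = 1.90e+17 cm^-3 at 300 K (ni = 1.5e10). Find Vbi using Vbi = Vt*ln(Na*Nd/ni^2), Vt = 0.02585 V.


Step 1: Compute Na*Nd/ni^2 = 1.90e+17 * 8.56e+17 / (1.5e10)^2 = 7.2284e+14
Step 2: ln(7.2284e+14) = 34.2142
Step 3: Vbi = 0.02585 * 34.2142 = 0.884 V

0.884


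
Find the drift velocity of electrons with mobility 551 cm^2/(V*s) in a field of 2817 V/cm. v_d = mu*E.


Step 1: v_d = mu * E
Step 2: v_d = 551 * 2817 = 1552167
Step 3: v_d = 1.55e+06 cm/s

1.55e+06


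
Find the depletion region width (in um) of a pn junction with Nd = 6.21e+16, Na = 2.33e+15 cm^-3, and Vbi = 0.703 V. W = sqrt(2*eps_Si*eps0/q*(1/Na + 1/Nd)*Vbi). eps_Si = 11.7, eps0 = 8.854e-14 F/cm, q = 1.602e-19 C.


Step 1: 1/Na + 1/Nd = 1/2.33e+15 + 1/6.21e+16 = 4.45288e-16
Step 2: 2*eps*eps0/q = 2*11.7*8.854e-14/1.602e-19 = 1.293281e+07
Step 3: W^2 = 1.293281e+07 * 4.45288e-16 * 0.703 = 4.04845e-09
Step 4: W = sqrt(4.04845e-09) = 6.363e-05 cm = 0.6363 um

0.6363


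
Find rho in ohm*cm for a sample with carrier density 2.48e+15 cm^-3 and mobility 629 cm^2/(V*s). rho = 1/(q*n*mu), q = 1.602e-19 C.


Step 1: sigma = q * n * mu = 1.602e-19 * 2.48e+15 * 629 = 2.49899e-01 S/cm
Step 2: rho = 1 / sigma = 1 / 2.49899e-01 = 4.002 ohm*cm

4.002


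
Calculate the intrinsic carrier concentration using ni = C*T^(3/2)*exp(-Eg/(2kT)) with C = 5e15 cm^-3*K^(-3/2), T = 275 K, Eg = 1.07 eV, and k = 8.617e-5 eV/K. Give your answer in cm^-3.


Step 1: Compute kT = 8.617e-5 * 275 = 0.02369675 eV
Step 2: Exponent = -Eg/(2kT) = -1.07/(2*0.02369675) = -22.57694
Step 3: T^(3/2) = 275^1.5 = 4560.36
Step 4: ni = 5e15 * 4560.36 * exp(-22.57694) = 3.57e+09 cm^-3

3.57e+09


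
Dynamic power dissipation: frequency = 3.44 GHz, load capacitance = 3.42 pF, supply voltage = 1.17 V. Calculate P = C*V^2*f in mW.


Step 1: V^2 = 1.17^2 = 1.3689 V^2
Step 2: P = C*V^2*f = 3.42e-12 F * 1.3689 * 3.44e9 Hz
Step 3: P = 1.610483472e-02 W
Step 4: P = 16.105 mW

16.105


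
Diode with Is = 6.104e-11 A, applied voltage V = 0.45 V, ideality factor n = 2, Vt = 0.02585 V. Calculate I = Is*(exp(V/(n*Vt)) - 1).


Step 1: V/(n*Vt) = 0.45/(2*0.02585) = 8.7041
Step 2: exp(8.7041) = 6.0276e+03
Step 3: I = 6.104e-11 * (6.0276e+03 - 1) = 3.68e-07 A

3.68e-07


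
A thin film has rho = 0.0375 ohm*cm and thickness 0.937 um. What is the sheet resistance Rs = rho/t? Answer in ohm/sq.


Step 1: Convert thickness to cm: t = 0.937 um = 9.3700e-05 cm
Step 2: Rs = rho / t = 0.0375 / 9.3700e-05
Step 3: Rs = 400.2 ohm/sq

400.2


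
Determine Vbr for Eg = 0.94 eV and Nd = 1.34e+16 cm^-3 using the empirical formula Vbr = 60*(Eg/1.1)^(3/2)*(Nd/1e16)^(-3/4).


Step 1: Eg/1.1 = 0.94/1.1 = 0.854545
Step 2: (Eg/1.1)^1.5 = 0.854545^1.5 = 0.789955
Step 3: (Nd/1e16)^(-0.75) = (1.34)^(-0.75) = 0.802918
Step 4: Vbr = 60 * 0.789955 * 0.802918 = 38.1 V

38.1


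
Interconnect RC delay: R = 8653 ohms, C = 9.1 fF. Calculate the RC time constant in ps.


Step 1: tau = R * C
Step 2: tau = 8653 * 9.1 fF = 8653 * 9.1e-15 F
Step 3: tau = 7.87423e-11 s = 78.7423 ps

78.7423


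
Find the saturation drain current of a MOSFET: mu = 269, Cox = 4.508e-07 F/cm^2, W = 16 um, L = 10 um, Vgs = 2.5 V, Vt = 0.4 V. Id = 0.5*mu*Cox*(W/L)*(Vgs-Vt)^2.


Step 1: Overdrive voltage Vov = Vgs - Vt = 2.5 - 0.4 = 2.1 V
Step 2: W/L = 16/10 = 1.6
Step 3: Id = 0.5 * 269 * 4.508e-07 * 1.6 * 2.1^2
Step 4: Id = 4.28e-04 A

4.28e-04


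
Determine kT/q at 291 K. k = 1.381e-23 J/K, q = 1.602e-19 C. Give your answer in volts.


Step 1: kT = 1.381e-23 * 291 = 4.01871e-21 J
Step 2: Vt = kT/q = 4.01871e-21 / 1.602e-19
Step 3: Vt = 0.02509 V

0.02509


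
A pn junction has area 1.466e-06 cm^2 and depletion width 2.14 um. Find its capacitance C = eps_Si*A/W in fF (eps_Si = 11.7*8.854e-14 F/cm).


Step 1: eps_Si = 11.7 * 8.854e-14 = 1.035918e-12 F/cm
Step 2: W in cm = 2.14 * 1e-4 = 2.14e-04 cm
Step 3: C = 1.035918e-12 * 1.466e-06 / 2.14e-04 = 7.096522e-15 F
Step 4: C = 7.1 fF

7.1


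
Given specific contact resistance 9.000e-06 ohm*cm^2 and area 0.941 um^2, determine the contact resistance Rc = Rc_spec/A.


Step 1: Convert area to cm^2: 0.941 um^2 = 9.4100e-09 cm^2
Step 2: Rc = Rc_spec / A = 9.000e-06 / 9.4100e-09
Step 3: Rc = 9.56e+02 ohms

9.56e+02


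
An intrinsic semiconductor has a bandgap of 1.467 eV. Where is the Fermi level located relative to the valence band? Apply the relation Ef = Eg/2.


Step 1: For an intrinsic semiconductor, the Fermi level sits at midgap.
Step 2: Ef = Eg / 2 = 1.467 / 2 = 0.7335 eV

0.7335


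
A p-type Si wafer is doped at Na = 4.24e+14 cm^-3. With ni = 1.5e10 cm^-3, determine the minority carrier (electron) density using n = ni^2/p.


Step 1: Majority hole concentration p ≈ Na = 4.24e+14 cm^-3
Step 2: n = ni^2 / Na = (1.5e10)^2 / 4.24e+14
Step 3: n = 5.31e+05 cm^-3

5.31e+05


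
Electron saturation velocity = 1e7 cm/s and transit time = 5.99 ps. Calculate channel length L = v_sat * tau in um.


Step 1: tau in seconds = 5.99 ps * 1e-12 = 5.9900e-12 s
Step 2: L = v_sat * tau = 1e7 * 5.9900e-12 = 5.9900e-05 cm
Step 3: L in um = 5.9900e-05 * 1e4 = 0.599 um

0.599


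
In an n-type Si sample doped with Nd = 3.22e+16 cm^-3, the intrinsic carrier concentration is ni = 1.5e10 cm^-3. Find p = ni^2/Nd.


Step 1: Since Nd >> ni, n ≈ Nd = 3.22e+16 cm^-3
Step 2: p = ni^2 / n = (1.5e10)^2 / 3.22e+16
Step 3: p = 2.25e20 / 3.22e+16 = 6.99e+03 cm^-3

6.99e+03


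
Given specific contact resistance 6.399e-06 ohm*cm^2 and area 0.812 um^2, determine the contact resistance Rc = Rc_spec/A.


Step 1: Convert area to cm^2: 0.812 um^2 = 8.1200e-09 cm^2
Step 2: Rc = Rc_spec / A = 6.399e-06 / 8.1200e-09
Step 3: Rc = 7.88e+02 ohms

7.88e+02


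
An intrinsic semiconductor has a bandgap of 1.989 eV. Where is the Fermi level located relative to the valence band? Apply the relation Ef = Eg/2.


Step 1: For an intrinsic semiconductor, the Fermi level sits at midgap.
Step 2: Ef = Eg / 2 = 1.989 / 2 = 0.9945 eV

0.9945


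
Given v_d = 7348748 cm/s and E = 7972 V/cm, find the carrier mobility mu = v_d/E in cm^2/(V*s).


Step 1: mu = v_d / E
Step 2: mu = 7348748 / 7972
Step 3: mu = 921.82 cm^2/(V*s)

921.82


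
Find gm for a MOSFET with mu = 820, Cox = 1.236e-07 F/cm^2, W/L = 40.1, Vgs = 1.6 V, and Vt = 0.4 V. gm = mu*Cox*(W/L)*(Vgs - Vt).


Step 1: Vov = Vgs - Vt = 1.6 - 0.4 = 1.2 V
Step 2: gm = mu * Cox * (W/L) * Vov
Step 3: gm = 820 * 1.236e-07 * 40.1 * 1.2 = 4.88e-03 S

4.88e-03


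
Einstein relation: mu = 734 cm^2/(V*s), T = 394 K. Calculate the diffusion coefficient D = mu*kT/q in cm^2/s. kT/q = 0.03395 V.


Step 1: D = mu * (kT/q)
Step 2: D = 734 * 0.03395
Step 3: D = 24.92 cm^2/s

24.92


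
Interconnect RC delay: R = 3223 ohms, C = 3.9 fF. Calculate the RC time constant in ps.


Step 1: tau = R * C
Step 2: tau = 3223 * 3.9 fF = 3223 * 3.9e-15 F
Step 3: tau = 1.25697e-11 s = 12.5697 ps

12.5697


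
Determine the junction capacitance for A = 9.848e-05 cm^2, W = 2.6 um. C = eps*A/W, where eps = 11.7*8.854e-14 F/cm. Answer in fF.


Step 1: eps_Si = 11.7 * 8.854e-14 = 1.035918e-12 F/cm
Step 2: W in cm = 2.6 * 1e-4 = 2.60e-04 cm
Step 3: C = 1.035918e-12 * 9.848e-05 / 2.60e-04 = 3.923739e-13 F
Step 4: C = 392.37 fF

392.37


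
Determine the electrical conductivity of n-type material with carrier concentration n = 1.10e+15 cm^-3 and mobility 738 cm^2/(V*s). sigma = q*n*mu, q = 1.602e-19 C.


Step 1: sigma = q * n * mu
Step 2: sigma = 1.602e-19 * 1.10e+15 * 738
Step 3: sigma = 1.301e-01 S/cm

1.301e-01
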